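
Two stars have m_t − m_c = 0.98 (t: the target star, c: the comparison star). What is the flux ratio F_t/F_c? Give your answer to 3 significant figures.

F_t/F_c = 10^(−(m_t − m_c)/2.5) = 10^(-0.98/2.5) = 10^-0.392 = 0.4055.

0.406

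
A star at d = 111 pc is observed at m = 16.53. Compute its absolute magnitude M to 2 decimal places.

11.30

M = m − 5 log₁₀(d/10 pc) = 16.53 − 5 log₁₀(111/10)
  = 16.53 − 5 × 1.045 = 16.53 − 5.23 = 11.30.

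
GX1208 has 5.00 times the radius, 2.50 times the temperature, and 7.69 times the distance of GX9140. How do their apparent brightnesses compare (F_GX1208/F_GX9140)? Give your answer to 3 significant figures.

16.5

L_GX1208/L_GX9140 = (R_GX1208/R_GX9140)²(T_GX1208/T_GX9140)⁴ = (5.00)² × (2.50)⁴ = 976.6.
F_GX1208/F_GX9140 = (L_GX1208/L_GX9140)/(d_GX1208/d_GX9140)² = 976.6 / (7.69)² = 16.51.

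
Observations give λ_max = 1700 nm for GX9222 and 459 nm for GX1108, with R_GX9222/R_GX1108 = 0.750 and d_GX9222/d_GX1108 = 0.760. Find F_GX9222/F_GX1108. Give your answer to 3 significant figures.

0.00518

Wien's law: T_GX9222/T_GX1108 = λ_GX1108/λ_GX9222 = 459/1700 = 0.2700.
L_GX9222/L_GX1108 = (R_GX9222/R_GX1108)²(T_GX9222/T_GX1108)⁴ = (0.750)²(0.2700)⁴ = 0.002989.
F_GX9222/F_GX1108 = (L_GX9222/L_GX1108)/(d_GX9222/d_GX1108)² = 0.002989/(0.760)² = 0.005175.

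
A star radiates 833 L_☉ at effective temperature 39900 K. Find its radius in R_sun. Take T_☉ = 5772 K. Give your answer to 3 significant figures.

R/R_☉ = √(L/L_☉) / (T/T_☉)² = √(833) / (6.913)²
       = 28.86 / 47.79 = 0.6040.

0.604 R_sun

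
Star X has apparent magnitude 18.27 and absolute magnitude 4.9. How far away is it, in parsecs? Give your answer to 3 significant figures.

4.72×10^3 pc

m − M = 5 log₁₀(d/10 pc)
18.27 − (4.9) = 13.37 = 5 log₁₀(d/10)
d = 10 × 10^(13.37/5) = 10 × 10^2.674 = 4721 pc.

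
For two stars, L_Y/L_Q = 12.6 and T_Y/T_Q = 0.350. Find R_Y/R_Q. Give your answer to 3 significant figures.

29.0

L ∝ R²T⁴ gives R ∝ √L / T², so
R_Y/R_Q = √(12.6) / (0.350)² = 3.550 / 0.1225 = 28.98.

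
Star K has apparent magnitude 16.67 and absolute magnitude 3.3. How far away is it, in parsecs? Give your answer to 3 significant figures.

m − M = 5 log₁₀(d/10 pc)
16.67 − (3.3) = 13.37 = 5 log₁₀(d/10)
d = 10 × 10^(13.37/5) = 10 × 10^2.674 = 4721 pc.

4.72×10^3 pc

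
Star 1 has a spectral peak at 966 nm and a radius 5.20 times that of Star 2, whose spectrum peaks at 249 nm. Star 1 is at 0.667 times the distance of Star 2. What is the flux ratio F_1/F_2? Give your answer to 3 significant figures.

0.268

Wien's law: T_1/T_2 = λ_2/λ_1 = 249/966 = 0.2578.
L_1/L_2 = (R_1/R_2)²(T_1/T_2)⁴ = (5.20)²(0.2578)⁴ = 0.1194.
F_1/F_2 = (L_1/L_2)/(d_1/d_2)² = 0.1194/(0.667)² = 0.2683.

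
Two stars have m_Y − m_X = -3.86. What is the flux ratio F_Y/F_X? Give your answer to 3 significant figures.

F_Y/F_X = 10^(−(m_Y − m_X)/2.5) = 10^(3.86/2.5) = 10^1.544 = 34.99.

35.0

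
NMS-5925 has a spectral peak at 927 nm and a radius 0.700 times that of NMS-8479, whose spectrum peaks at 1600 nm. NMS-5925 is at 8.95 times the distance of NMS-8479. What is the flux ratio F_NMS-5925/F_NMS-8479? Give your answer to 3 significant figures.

Wien's law: T_NMS-5925/T_NMS-8479 = λ_NMS-8479/λ_NMS-5925 = 1600/927 = 1.726.
L_NMS-5925/L_NMS-8479 = (R_NMS-5925/R_NMS-8479)²(T_NMS-5925/T_NMS-8479)⁴ = (0.700)²(1.726)⁴ = 4.349.
F_NMS-5925/F_NMS-8479 = (L_NMS-5925/L_NMS-8479)/(d_NMS-5925/d_NMS-8479)² = 4.349/(8.95)² = 0.05429.

0.0543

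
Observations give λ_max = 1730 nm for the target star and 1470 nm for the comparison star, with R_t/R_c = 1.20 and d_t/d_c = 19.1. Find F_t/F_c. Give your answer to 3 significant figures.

0.00206

Wien's law: T_t/T_c = λ_c/λ_t = 1470/1730 = 0.8497.
L_t/L_c = (R_t/R_c)²(T_t/T_c)⁴ = (1.20)²(0.8497)⁴ = 0.7507.
F_t/F_c = (L_t/L_c)/(d_t/d_c)² = 0.7507/(19.1)² = 0.002058.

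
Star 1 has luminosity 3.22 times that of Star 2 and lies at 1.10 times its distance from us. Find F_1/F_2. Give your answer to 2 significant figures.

F = L/(4πd²), so F_1/F_2 = (L_1/L_2) / (d_1/d_2)²
= 3.22 / (1.10)² = 3.22 / 1.210 = 2.661.

2.7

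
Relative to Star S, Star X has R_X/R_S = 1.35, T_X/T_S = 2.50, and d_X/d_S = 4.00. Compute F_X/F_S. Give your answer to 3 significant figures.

L_X/L_S = (R_X/R_S)²(T_X/T_S)⁴ = (1.35)² × (2.50)⁴ = 71.19.
F_X/F_S = (L_X/L_S)/(d_X/d_S)² = 71.19 / (4.00)² = 4.449.

4.45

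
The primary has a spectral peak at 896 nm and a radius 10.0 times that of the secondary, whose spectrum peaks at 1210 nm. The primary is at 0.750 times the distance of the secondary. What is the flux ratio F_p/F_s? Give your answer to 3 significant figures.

Wien's law: T_p/T_s = λ_s/λ_p = 1210/896 = 1.350.
L_p/L_s = (R_p/R_s)²(T_p/T_s)⁴ = (10.0)²(1.350)⁴ = 332.6.
F_p/F_s = (L_p/L_s)/(d_p/d_s)² = 332.6/(0.750)² = 591.3.

591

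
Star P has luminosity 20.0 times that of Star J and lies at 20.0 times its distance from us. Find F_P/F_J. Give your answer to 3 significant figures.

F = L/(4πd²), so F_P/F_J = (L_P/L_J) / (d_P/d_J)²
= 20.0 / (20.0)² = 20.0 / 400.0 = 0.05000.

0.0500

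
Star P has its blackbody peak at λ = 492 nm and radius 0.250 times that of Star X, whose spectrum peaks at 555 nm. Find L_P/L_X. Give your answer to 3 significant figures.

Wien's law gives T ∝ 1/λ_max, so T_P/T_X = λ_X/λ_P = 555/492 = 1.128.
Then L ∝ R²T⁴ gives L_P/L_X = (0.250)² × (1.128)⁴ = 0.06250 × 1.619 = 0.1012.

0.101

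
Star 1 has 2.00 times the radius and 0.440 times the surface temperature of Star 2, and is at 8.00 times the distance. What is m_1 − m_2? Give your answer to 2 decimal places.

L_1/L_2 = (2.00)²(0.440)⁴ = 0.1499.
F_1/F_2 = (L_1/L_2)/(d_1/d_2)² = 0.1499/64.00 = 0.002343.
m_1 − m_2 = −2.5 log₁₀(0.002343) = 6.58.

6.58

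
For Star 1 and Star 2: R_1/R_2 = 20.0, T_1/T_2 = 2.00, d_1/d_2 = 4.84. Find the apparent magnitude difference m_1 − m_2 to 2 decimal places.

-6.09

L_1/L_2 = (20.0)²(2.00)⁴ = 6400.
F_1/F_2 = (L_1/L_2)/(d_1/d_2)² = 6400/23.43 = 273.2.
m_1 − m_2 = −2.5 log₁₀(273.2) = -6.09.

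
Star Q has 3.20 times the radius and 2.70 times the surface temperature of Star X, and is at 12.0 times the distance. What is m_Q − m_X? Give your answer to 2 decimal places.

L_Q/L_X = (3.20)²(2.70)⁴ = 544.2.
F_Q/F_X = (L_Q/L_X)/(d_Q/d_X)² = 544.2/144.0 = 3.779.
m_Q − m_X = −2.5 log₁₀(3.779) = -1.44.

-1.44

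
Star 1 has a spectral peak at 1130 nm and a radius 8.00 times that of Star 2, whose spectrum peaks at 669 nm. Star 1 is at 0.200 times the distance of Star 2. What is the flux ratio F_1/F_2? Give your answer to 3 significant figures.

Wien's law: T_1/T_2 = λ_2/λ_1 = 669/1130 = 0.5920.
L_1/L_2 = (R_1/R_2)²(T_1/T_2)⁴ = (8.00)²(0.5920)⁴ = 7.863.
F_1/F_2 = (L_1/L_2)/(d_1/d_2)² = 7.863/(0.200)² = 196.6.

197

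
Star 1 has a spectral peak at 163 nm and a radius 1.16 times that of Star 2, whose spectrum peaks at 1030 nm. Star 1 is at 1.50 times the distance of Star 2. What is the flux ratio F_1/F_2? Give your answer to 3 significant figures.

Wien's law: T_1/T_2 = λ_2/λ_1 = 1030/163 = 6.319.
L_1/L_2 = (R_1/R_2)²(T_1/T_2)⁴ = (1.16)²(6.319)⁴ = 2145.
F_1/F_2 = (L_1/L_2)/(d_1/d_2)² = 2145/(1.50)² = 953.5.

954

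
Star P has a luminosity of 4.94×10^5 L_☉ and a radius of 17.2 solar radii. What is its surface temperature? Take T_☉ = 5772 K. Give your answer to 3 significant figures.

T/T_☉ = (L/L_☉)^(1/4) / (R/R_☉)^(1/2)
T = 5772 × (4.94×10^5)^(1/4) / √(17.2) = 5772 × 26.51 / 4.147 = 3.690×10^4 K.

3.69×10^4 K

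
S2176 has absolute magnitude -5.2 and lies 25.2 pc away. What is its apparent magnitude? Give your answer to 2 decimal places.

-3.19

m = M + 5 log₁₀(d/10 pc) = -5.2 + 5 log₁₀(25.2/10)
  = -5.2 + 5 × 0.401 = -5.2 + 2.01 = -3.19.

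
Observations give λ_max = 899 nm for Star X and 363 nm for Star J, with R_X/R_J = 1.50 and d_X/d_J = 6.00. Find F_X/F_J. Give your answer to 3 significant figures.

Wien's law: T_X/T_J = λ_J/λ_X = 363/899 = 0.4038.
L_X/L_J = (R_X/R_J)²(T_X/T_J)⁴ = (1.50)²(0.4038)⁴ = 0.05981.
F_X/F_J = (L_X/L_J)/(d_X/d_J)² = 0.05981/(6.00)² = 0.001661.

0.00166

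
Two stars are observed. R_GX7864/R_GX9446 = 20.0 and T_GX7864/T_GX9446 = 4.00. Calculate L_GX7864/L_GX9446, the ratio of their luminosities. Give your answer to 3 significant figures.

From the Stefan–Boltzmann law, L ∝ R²T⁴, so
L_GX7864/L_GX9446 = (R_GX7864/R_GX9446)² (T_GX7864/T_GX9446)⁴ = (20.0)² × (4.00)⁴ = 400.0 × 256.0 = 1.024×10^5.

1.02×10^5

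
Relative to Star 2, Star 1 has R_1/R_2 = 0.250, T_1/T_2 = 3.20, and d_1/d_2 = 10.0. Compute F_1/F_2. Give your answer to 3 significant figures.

L_1/L_2 = (R_1/R_2)²(T_1/T_2)⁴ = (0.250)² × (3.20)⁴ = 6.554.
F_1/F_2 = (L_1/L_2)/(d_1/d_2)² = 6.554 / (10.0)² = 0.06554.

0.0655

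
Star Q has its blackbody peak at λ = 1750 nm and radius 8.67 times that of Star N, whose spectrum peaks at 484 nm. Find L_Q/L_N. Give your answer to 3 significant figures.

Wien's law gives T ∝ 1/λ_max, so T_Q/T_N = λ_N/λ_Q = 484/1750 = 0.2766.
Then L ∝ R²T⁴ gives L_Q/L_N = (8.67)² × (0.2766)⁴ = 75.17 × 0.005851 = 0.4398.

0.440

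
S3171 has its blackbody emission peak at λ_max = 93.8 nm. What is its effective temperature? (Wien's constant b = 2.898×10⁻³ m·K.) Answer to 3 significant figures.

3.09×10^4 K

T = b/λ_max = 2.898×10⁻³ / (93.8×10⁻⁹) = 3.090×10^4 K.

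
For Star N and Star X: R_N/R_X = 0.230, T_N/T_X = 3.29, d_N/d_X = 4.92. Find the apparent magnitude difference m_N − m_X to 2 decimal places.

L_N/L_X = (0.230)²(3.29)⁴ = 6.198.
F_N/F_X = (L_N/L_X)/(d_N/d_X)² = 6.198/24.21 = 0.2560.
m_N − m_X = −2.5 log₁₀(0.2560) = 1.48.

1.48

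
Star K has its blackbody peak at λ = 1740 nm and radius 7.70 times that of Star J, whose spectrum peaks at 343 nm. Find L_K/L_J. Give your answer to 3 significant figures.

0.0895

Wien's law gives T ∝ 1/λ_max, so T_K/T_J = λ_J/λ_K = 343/1740 = 0.1971.
Then L ∝ R²T⁴ gives L_K/L_J = (7.70)² × (0.1971)⁴ = 59.29 × 0.001510 = 0.08953.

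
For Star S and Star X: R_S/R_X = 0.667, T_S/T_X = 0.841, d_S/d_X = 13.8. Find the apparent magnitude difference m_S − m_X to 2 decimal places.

L_S/L_X = (0.667)²(0.841)⁴ = 0.2226.
F_S/F_X = (L_S/L_X)/(d_S/d_X)² = 0.2226/190.4 = 0.001169.
m_S − m_X = −2.5 log₁₀(0.001169) = 7.33.

7.33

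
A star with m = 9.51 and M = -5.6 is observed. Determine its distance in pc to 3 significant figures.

1.05×10^4 pc

m − M = 5 log₁₀(d/10 pc)
9.51 − (-5.6) = 15.11 = 5 log₁₀(d/10)
d = 10 × 10^(15.11/5) = 10 × 10^3.022 = 1.052×10^4 pc.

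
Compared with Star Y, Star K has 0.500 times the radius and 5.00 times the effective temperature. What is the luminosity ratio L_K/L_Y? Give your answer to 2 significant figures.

From the Stefan–Boltzmann law, L ∝ R²T⁴, so
L_K/L_Y = (R_K/R_Y)² (T_K/T_Y)⁴ = (0.500)² × (5.00)⁴ = 0.2500 × 625.0 = 156.2.

1.6×10^2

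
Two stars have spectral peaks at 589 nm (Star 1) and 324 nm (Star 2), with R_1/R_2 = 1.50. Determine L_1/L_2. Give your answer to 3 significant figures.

0.206

Wien's law gives T ∝ 1/λ_max, so T_1/T_2 = λ_2/λ_1 = 324/589 = 0.5501.
Then L ∝ R²T⁴ gives L_1/L_2 = (1.50)² × (0.5501)⁴ = 2.250 × 0.09156 = 0.2060.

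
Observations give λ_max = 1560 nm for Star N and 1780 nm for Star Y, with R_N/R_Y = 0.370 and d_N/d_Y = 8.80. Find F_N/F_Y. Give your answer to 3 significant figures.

0.00300

Wien's law: T_N/T_Y = λ_Y/λ_N = 1780/1560 = 1.141.
L_N/L_Y = (R_N/R_Y)²(T_N/T_Y)⁴ = (0.370)²(1.141)⁴ = 0.2321.
F_N/F_Y = (L_N/L_Y)/(d_N/d_Y)² = 0.2321/(8.80)² = 0.002997.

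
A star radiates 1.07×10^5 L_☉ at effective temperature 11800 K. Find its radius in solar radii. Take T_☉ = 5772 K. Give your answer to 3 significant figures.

78.3 solar radii

R/R_☉ = √(L/L_☉) / (T/T_☉)² = √(1.07×10^5) / (2.044)²
       = 327.1 / 4.179 = 78.27.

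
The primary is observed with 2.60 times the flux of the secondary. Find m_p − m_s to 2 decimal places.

m_p − m_s = −2.5 log₁₀(F_p/F_s) = −2.5 log₁₀(2.60) = −2.5 × (0.415) = -1.037.

-1.04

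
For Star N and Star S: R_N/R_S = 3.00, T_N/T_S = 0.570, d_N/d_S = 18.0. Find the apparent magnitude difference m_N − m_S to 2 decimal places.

L_N/L_S = (3.00)²(0.570)⁴ = 0.9500.
F_N/F_S = (L_N/L_S)/(d_N/d_S)² = 0.9500/324.0 = 0.002932.
m_N − m_S = −2.5 log₁₀(0.002932) = 6.33.

6.33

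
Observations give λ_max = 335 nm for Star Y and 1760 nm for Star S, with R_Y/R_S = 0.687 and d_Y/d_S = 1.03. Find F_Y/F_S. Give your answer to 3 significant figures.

339

Wien's law: T_Y/T_S = λ_S/λ_Y = 1760/335 = 5.254.
L_Y/L_S = (R_Y/R_S)²(T_Y/T_S)⁴ = (0.687)²(5.254)⁴ = 359.6.
F_Y/F_S = (L_Y/L_S)/(d_Y/d_S)² = 359.6/(1.03)² = 338.9.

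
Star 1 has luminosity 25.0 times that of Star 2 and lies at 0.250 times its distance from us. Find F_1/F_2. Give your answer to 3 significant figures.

F = L/(4πd²), so F_1/F_2 = (L_1/L_2) / (d_1/d_2)²
= 25.0 / (0.250)² = 25.0 / 0.06250 = 400.0.

400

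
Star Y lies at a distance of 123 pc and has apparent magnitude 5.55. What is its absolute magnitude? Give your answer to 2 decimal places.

M = m − 5 log₁₀(d/10 pc) = 5.55 − 5 log₁₀(123/10)
  = 5.55 − 5 × 1.090 = 5.55 − 5.45 = 0.10.

0.10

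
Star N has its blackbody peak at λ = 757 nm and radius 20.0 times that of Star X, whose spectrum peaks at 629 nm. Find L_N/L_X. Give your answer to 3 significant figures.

191

Wien's law gives T ∝ 1/λ_max, so T_N/T_X = λ_X/λ_N = 629/757 = 0.8309.
Then L ∝ R²T⁴ gives L_N/L_X = (20.0)² × (0.8309)⁴ = 400.0 × 0.4767 = 190.7.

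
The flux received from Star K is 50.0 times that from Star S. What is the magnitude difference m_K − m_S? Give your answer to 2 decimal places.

m_K − m_S = −2.5 log₁₀(F_K/F_S) = −2.5 log₁₀(50.0) = −2.5 × (1.699) = -4.247.

-4.25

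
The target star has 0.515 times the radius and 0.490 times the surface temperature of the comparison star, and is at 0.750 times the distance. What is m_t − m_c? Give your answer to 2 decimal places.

3.91

L_t/L_c = (0.515)²(0.490)⁴ = 0.01529.
F_t/F_c = (L_t/L_c)/(d_t/d_c)² = 0.01529/0.5625 = 0.02718.
m_t − m_c = −2.5 log₁₀(0.02718) = 3.91.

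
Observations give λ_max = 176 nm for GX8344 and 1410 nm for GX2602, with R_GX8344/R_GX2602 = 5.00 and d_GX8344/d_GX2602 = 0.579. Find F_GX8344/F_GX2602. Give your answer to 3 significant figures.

Wien's law: T_GX8344/T_GX2602 = λ_GX2602/λ_GX8344 = 1410/176 = 8.011.
L_GX8344/L_GX2602 = (R_GX8344/R_GX2602)²(T_GX8344/T_GX2602)⁴ = (5.00)²(8.011)⁴ = 1.030×10^5.
F_GX8344/F_GX2602 = (L_GX8344/L_GX2602)/(d_GX8344/d_GX2602)² = 1.030×10^5/(0.579)² = 3.072×10^5.

3.07×10^5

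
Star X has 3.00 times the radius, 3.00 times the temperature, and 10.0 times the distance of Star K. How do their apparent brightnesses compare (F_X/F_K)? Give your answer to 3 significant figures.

L_X/L_K = (R_X/R_K)²(T_X/T_K)⁴ = (3.00)² × (3.00)⁴ = 729.0.
F_X/F_K = (L_X/L_K)/(d_X/d_K)² = 729.0 / (10.0)² = 7.290.

7.29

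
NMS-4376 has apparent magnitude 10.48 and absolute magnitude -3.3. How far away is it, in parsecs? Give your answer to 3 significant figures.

m − M = 5 log₁₀(d/10 pc)
10.48 − (-3.3) = 13.78 = 5 log₁₀(d/10)
d = 10 × 10^(13.78/5) = 10 × 10^2.756 = 5702 pc.

5.70×10^3 pc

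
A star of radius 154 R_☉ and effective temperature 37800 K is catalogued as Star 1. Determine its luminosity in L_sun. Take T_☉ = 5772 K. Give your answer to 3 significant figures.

4.36×10^7 L_sun

L/L_☉ = (R/R_☉)² (T/T_☉)⁴ = (154)² × (37800/5772)⁴
       = 2.372×10^4 × (6.549)⁴ = 2.372×10^4 × 1839 = 4.362×10^7.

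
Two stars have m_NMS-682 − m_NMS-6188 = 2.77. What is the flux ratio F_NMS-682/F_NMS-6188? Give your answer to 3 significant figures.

F_NMS-682/F_NMS-6188 = 10^(−(m_NMS-682 − m_NMS-6188)/2.5) = 10^(-2.77/2.5) = 10^-1.108 = 0.07798.

0.0780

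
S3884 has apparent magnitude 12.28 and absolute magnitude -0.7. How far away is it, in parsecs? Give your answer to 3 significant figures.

m − M = 5 log₁₀(d/10 pc)
12.28 − (-0.7) = 12.98 = 5 log₁₀(d/10)
d = 10 × 10^(12.98/5) = 10 × 10^2.596 = 3945 pc.

3.94×10^3 pc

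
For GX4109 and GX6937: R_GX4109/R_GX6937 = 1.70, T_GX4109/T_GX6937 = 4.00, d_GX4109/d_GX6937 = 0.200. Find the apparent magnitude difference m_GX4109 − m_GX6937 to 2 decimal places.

-10.67

L_GX4109/L_GX6937 = (1.70)²(4.00)⁴ = 739.8.
F_GX4109/F_GX6937 = (L_GX4109/L_GX6937)/(d_GX4109/d_GX6937)² = 739.8/0.04000 = 1.850×10^4.
m_GX4109 − m_GX6937 = −2.5 log₁₀(1.850×10^4) = -10.67.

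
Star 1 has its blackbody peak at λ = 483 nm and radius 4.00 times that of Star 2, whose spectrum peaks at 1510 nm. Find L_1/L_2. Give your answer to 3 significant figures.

Wien's law gives T ∝ 1/λ_max, so T_1/T_2 = λ_2/λ_1 = 1510/483 = 3.126.
Then L ∝ R²T⁴ gives L_1/L_2 = (4.00)² × (3.126)⁴ = 16.00 × 95.53 = 1528.

1.53×10^3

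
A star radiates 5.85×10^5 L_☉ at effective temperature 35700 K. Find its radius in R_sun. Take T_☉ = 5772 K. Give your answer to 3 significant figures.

R/R_☉ = √(L/L_☉) / (T/T_☉)² = √(5.85×10^5) / (6.185)²
       = 764.9 / 38.25 = 19.99.

20.0 R_sun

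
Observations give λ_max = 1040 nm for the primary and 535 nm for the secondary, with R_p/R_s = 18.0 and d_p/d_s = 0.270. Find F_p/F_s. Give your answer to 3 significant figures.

Wien's law: T_p/T_s = λ_s/λ_p = 535/1040 = 0.5144.
L_p/L_s = (R_p/R_s)²(T_p/T_s)⁴ = (18.0)²(0.5144)⁴ = 22.69.
F_p/F_s = (L_p/L_s)/(d_p/d_s)² = 22.69/(0.270)² = 311.2.

311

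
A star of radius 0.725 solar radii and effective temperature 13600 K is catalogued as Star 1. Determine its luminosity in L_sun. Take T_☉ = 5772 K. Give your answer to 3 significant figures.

16.2 L_sun

L/L_☉ = (R/R_☉)² (T/T_☉)⁴ = (0.725)² × (13600/5772)⁴
       = 0.5256 × (2.356)⁴ = 0.5256 × 30.82 = 16.20.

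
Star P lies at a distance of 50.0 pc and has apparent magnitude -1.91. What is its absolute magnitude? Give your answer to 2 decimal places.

-5.40

M = m − 5 log₁₀(d/10 pc) = -1.91 − 5 log₁₀(50.0/10)
  = -1.91 − 5 × 0.699 = -1.91 − 3.49 = -5.40.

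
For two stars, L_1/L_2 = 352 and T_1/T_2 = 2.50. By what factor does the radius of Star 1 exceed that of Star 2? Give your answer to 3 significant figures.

3.00

L ∝ R²T⁴ gives R ∝ √L / T², so
R_1/R_2 = √(352) / (2.50)² = 18.76 / 6.250 = 3.002.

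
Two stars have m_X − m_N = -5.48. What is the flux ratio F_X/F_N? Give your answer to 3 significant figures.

F_X/F_N = 10^(−(m_X − m_N)/2.5) = 10^(5.48/2.5) = 10^2.192 = 155.6.

156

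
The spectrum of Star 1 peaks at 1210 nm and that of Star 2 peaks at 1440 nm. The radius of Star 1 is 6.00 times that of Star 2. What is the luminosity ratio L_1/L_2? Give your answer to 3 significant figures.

Wien's law gives T ∝ 1/λ_max, so T_1/T_2 = λ_2/λ_1 = 1440/1210 = 1.190.
Then L ∝ R²T⁴ gives L_1/L_2 = (6.00)² × (1.190)⁴ = 36.00 × 2.006 = 72.21.

72.2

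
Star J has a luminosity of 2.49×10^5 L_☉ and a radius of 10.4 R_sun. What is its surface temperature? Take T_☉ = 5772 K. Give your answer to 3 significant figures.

T/T_☉ = (L/L_☉)^(1/4) / (R/R_☉)^(1/2)
T = 5772 × (2.49×10^5)^(1/4) / √(10.4) = 5772 × 22.34 / 3.225 = 3.998×10^4 K.

4.00×10^4 K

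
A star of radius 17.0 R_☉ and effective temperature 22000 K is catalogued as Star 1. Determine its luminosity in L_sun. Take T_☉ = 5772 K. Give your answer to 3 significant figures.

6.10×10^4 L_sun

L/L_☉ = (R/R_☉)² (T/T_☉)⁴ = (17.0)² × (22000/5772)⁴
       = 289.0 × (3.812)⁴ = 289.0 × 211.1 = 6.099×10^4.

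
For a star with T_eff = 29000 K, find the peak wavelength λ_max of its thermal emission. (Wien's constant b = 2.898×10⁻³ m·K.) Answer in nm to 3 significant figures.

99.9 nm

λ_max = b/T = 2.898×10⁻³ / 29000 = 9.99×10^-8 m = 99.93 nm.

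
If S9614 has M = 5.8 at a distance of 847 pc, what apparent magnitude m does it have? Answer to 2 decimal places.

15.44

m = M + 5 log₁₀(d/10 pc) = 5.8 + 5 log₁₀(847/10)
  = 5.8 + 5 × 1.928 = 5.8 + 9.64 = 15.44.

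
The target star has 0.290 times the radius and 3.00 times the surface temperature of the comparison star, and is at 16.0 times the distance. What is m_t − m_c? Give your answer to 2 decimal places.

L_t/L_c = (0.290)²(3.00)⁴ = 6.812.
F_t/F_c = (L_t/L_c)/(d_t/d_c)² = 6.812/256.0 = 0.02661.
m_t − m_c = −2.5 log₁₀(0.02661) = 3.94.

3.94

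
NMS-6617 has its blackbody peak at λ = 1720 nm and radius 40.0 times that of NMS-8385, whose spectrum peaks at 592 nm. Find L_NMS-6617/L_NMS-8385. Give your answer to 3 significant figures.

22.5

Wien's law gives T ∝ 1/λ_max, so T_NMS-6617/T_NMS-8385 = λ_NMS-8385/λ_NMS-6617 = 592/1720 = 0.3442.
Then L ∝ R²T⁴ gives L_NMS-6617/L_NMS-8385 = (40.0)² × (0.3442)⁴ = 1600 × 0.01403 = 22.45.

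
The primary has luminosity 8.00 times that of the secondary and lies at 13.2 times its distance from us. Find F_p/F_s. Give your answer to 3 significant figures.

0.0459

F = L/(4πd²), so F_p/F_s = (L_p/L_s) / (d_p/d_s)²
= 8.00 / (13.2)² = 8.00 / 174.2 = 0.04591.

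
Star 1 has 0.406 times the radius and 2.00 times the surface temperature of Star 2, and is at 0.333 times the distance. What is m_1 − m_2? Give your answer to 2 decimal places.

-3.44

L_1/L_2 = (0.406)²(2.00)⁴ = 2.637.
F_1/F_2 = (L_1/L_2)/(d_1/d_2)² = 2.637/0.1109 = 23.78.
m_1 − m_2 = −2.5 log₁₀(23.78) = -3.44.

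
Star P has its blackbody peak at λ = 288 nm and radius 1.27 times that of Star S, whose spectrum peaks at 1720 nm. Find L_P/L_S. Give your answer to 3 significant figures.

Wien's law gives T ∝ 1/λ_max, so T_P/T_S = λ_S/λ_P = 1720/288 = 5.972.
Then L ∝ R²T⁴ gives L_P/L_S = (1.27)² × (5.972)⁴ = 1.613 × 1272 = 2052.

2.05×10^3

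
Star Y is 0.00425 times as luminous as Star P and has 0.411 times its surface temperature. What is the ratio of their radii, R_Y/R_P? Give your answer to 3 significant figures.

L ∝ R²T⁴ gives R ∝ √L / T², so
R_Y/R_P = √(0.00425) / (0.411)² = 0.06519 / 0.1689 = 0.3859.

0.386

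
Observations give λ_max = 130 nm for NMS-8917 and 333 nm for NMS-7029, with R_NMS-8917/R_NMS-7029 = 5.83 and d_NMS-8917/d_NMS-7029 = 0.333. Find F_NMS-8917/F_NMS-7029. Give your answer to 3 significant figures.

Wien's law: T_NMS-8917/T_NMS-7029 = λ_NMS-7029/λ_NMS-8917 = 333/130 = 2.562.
L_NMS-8917/L_NMS-7029 = (R_NMS-8917/R_NMS-7029)²(T_NMS-8917/T_NMS-7029)⁴ = (5.83)²(2.562)⁴ = 1463.
F_NMS-8917/F_NMS-7029 = (L_NMS-8917/L_NMS-7029)/(d_NMS-8917/d_NMS-7029)² = 1463/(0.333)² = 1.320×10^4.

1.32×10^4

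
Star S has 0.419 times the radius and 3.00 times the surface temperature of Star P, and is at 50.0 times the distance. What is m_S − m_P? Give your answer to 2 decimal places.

5.61

L_S/L_P = (0.419)²(3.00)⁴ = 14.22.
F_S/F_P = (L_S/L_P)/(d_S/d_P)² = 14.22/2500 = 0.005688.
m_S − m_P = −2.5 log₁₀(0.005688) = 5.61.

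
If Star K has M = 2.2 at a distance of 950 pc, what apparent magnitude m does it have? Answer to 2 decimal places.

12.09

m = M + 5 log₁₀(d/10 pc) = 2.2 + 5 log₁₀(950/10)
  = 2.2 + 5 × 1.978 = 2.2 + 9.89 = 12.09.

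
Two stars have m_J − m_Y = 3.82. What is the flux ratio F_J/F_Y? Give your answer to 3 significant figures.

0.0296

F_J/F_Y = 10^(−(m_J − m_Y)/2.5) = 10^(-3.82/2.5) = 10^-1.528 = 0.02965.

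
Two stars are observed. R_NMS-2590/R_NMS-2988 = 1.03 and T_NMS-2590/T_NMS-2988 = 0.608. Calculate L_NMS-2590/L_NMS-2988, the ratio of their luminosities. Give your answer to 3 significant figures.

0.145

From the Stefan–Boltzmann law, L ∝ R²T⁴, so
L_NMS-2590/L_NMS-2988 = (R_NMS-2590/R_NMS-2988)² (T_NMS-2590/T_NMS-2988)⁴ = (1.03)² × (0.608)⁴ = 1.061 × 0.1367 = 0.1450.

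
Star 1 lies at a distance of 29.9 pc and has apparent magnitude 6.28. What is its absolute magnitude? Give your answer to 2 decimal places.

M = m − 5 log₁₀(d/10 pc) = 6.28 − 5 log₁₀(29.9/10)
  = 6.28 − 5 × 0.476 = 6.28 − 2.38 = 3.90.

3.90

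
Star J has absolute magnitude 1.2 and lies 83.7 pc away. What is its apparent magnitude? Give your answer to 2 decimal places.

m = M + 5 log₁₀(d/10 pc) = 1.2 + 5 log₁₀(83.7/10)
  = 1.2 + 5 × 0.923 = 1.2 + 4.61 = 5.81.

5.81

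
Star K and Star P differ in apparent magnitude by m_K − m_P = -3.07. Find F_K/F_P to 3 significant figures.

16.9

F_K/F_P = 10^(−(m_K − m_P)/2.5) = 10^(3.07/2.5) = 10^1.228 = 16.90.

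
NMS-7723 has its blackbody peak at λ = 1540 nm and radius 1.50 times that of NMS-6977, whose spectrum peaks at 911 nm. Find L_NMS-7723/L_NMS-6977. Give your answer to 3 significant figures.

0.276

Wien's law gives T ∝ 1/λ_max, so T_NMS-7723/T_NMS-6977 = λ_NMS-6977/λ_NMS-7723 = 911/1540 = 0.5916.
Then L ∝ R²T⁴ gives L_NMS-7723/L_NMS-6977 = (1.50)² × (0.5916)⁴ = 2.250 × 0.1225 = 0.2755.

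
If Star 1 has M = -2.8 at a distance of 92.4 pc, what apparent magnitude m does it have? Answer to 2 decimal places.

m = M + 5 log₁₀(d/10 pc) = -2.8 + 5 log₁₀(92.4/10)
  = -2.8 + 5 × 0.966 = -2.8 + 4.83 = 2.03.

2.03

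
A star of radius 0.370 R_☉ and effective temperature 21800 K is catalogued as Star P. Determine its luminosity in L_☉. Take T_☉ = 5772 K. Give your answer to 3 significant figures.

27.9 L_☉

L/L_☉ = (R/R_☉)² (T/T_☉)⁴ = (0.370)² × (21800/5772)⁴
       = 0.1369 × (3.777)⁴ = 0.1369 × 203.5 = 27.86.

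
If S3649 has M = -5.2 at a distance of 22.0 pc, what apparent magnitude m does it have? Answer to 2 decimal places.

m = M + 5 log₁₀(d/10 pc) = -5.2 + 5 log₁₀(22.0/10)
  = -5.2 + 5 × 0.342 = -5.2 + 1.71 = -3.49.

-3.49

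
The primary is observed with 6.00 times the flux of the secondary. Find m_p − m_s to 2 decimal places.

m_p − m_s = −2.5 log₁₀(F_p/F_s) = −2.5 log₁₀(6.00) = −2.5 × (0.778) = -1.945.

-1.95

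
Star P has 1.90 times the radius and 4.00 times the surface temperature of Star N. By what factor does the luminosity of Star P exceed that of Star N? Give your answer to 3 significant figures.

924

From the Stefan–Boltzmann law, L ∝ R²T⁴, so
L_P/L_N = (R_P/R_N)² (T_P/T_N)⁴ = (1.90)² × (4.00)⁴ = 3.610 × 256.0 = 924.2.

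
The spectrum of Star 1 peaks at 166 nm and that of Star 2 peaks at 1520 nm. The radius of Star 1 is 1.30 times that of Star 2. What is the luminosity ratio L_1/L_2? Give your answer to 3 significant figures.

Wien's law gives T ∝ 1/λ_max, so T_1/T_2 = λ_2/λ_1 = 1520/166 = 9.157.
Then L ∝ R²T⁴ gives L_1/L_2 = (1.30)² × (9.157)⁴ = 1.690 × 7030 = 1.188×10^4.

1.19×10^4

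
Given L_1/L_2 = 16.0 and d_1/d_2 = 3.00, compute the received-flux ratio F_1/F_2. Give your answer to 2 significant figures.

F = L/(4πd²), so F_1/F_2 = (L_1/L_2) / (d_1/d_2)²
= 16.0 / (3.00)² = 16.0 / 9.000 = 1.778.

1.8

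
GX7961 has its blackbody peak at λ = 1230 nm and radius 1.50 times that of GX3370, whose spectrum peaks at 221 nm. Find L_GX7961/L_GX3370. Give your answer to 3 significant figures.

Wien's law gives T ∝ 1/λ_max, so T_GX7961/T_GX3370 = λ_GX3370/λ_GX7961 = 221/1230 = 0.1797.
Then L ∝ R²T⁴ gives L_GX7961/L_GX3370 = (1.50)² × (0.1797)⁴ = 2.250 × 0.001042 = 0.002345.

0.00234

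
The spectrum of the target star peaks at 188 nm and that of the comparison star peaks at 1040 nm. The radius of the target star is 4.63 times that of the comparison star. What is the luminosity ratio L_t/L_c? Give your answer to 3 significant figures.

2.01×10^4

Wien's law gives T ∝ 1/λ_max, so T_t/T_c = λ_c/λ_t = 1040/188 = 5.532.
Then L ∝ R²T⁴ gives L_t/L_c = (4.63)² × (5.532)⁴ = 21.44 × 936.5 = 2.008×10^4.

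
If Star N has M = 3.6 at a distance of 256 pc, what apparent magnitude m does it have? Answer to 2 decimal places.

m = M + 5 log₁₀(d/10 pc) = 3.6 + 5 log₁₀(256/10)
  = 3.6 + 5 × 1.408 = 3.6 + 7.04 = 10.64.

10.64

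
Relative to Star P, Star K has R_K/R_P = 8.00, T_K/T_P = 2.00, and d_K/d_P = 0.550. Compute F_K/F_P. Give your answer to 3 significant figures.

L_K/L_P = (R_K/R_P)²(T_K/T_P)⁴ = (8.00)² × (2.00)⁴ = 1024.
F_K/F_P = (L_K/L_P)/(d_K/d_P)² = 1024 / (0.550)² = 3385.

3.39×10^3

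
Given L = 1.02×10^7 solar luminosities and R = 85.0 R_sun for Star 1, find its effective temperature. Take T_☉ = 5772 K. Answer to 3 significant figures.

3.54×10^4 K

T/T_☉ = (L/L_☉)^(1/4) / (R/R_☉)^(1/2)
T = 5772 × (1.02×10^7)^(1/4) / √(85.0) = 5772 × 56.51 / 9.220 = 3.538×10^4 K.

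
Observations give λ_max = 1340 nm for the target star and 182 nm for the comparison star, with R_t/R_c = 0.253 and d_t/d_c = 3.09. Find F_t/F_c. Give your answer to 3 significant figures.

Wien's law: T_t/T_c = λ_c/λ_t = 182/1340 = 0.1358.
L_t/L_c = (R_t/R_c)²(T_t/T_c)⁴ = (0.253)²(0.1358)⁴ = 2.178×10^-5.
F_t/F_c = (L_t/L_c)/(d_t/d_c)² = 2.178×10^-5/(3.09)² = 2.281×10^-6.

2.28×10^-6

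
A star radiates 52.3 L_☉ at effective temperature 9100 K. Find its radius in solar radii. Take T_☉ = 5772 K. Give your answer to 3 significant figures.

2.91 solar radii

R/R_☉ = √(L/L_☉) / (T/T_☉)² = √(52.3) / (1.577)²
       = 7.232 / 2.486 = 2.910.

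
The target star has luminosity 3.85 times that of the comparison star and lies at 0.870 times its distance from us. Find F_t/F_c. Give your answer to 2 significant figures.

F = L/(4πd²), so F_t/F_c = (L_t/L_c) / (d_t/d_c)²
= 3.85 / (0.870)² = 3.85 / 0.7569 = 5.087.

5.1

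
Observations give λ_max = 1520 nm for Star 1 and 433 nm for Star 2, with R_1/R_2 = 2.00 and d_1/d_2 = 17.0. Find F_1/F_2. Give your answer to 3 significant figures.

9.11×10^-5

Wien's law: T_1/T_2 = λ_2/λ_1 = 433/1520 = 0.2849.
L_1/L_2 = (R_1/R_2)²(T_1/T_2)⁴ = (2.00)²(0.2849)⁴ = 0.02634.
F_1/F_2 = (L_1/L_2)/(d_1/d_2)² = 0.02634/(17.0)² = 9.115×10^-5.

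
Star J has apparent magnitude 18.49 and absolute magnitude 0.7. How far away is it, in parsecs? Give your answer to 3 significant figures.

3.61×10^4 pc

m − M = 5 log₁₀(d/10 pc)
18.49 − (0.7) = 17.79 = 5 log₁₀(d/10)
d = 10 × 10^(17.79/5) = 10 × 10^3.558 = 3.614×10^4 pc.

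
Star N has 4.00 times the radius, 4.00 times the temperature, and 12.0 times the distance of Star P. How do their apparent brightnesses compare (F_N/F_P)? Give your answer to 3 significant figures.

L_N/L_P = (R_N/R_P)²(T_N/T_P)⁴ = (4.00)² × (4.00)⁴ = 4096.
F_N/F_P = (L_N/L_P)/(d_N/d_P)² = 4096 / (12.0)² = 28.44.

28.4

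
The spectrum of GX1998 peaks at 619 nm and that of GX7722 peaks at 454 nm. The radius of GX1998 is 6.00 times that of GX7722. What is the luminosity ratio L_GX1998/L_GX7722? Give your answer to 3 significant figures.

10.4

Wien's law gives T ∝ 1/λ_max, so T_GX1998/T_GX7722 = λ_GX7722/λ_GX1998 = 454/619 = 0.7334.
Then L ∝ R²T⁴ gives L_GX1998/L_GX7722 = (6.00)² × (0.7334)⁴ = 36.00 × 0.2894 = 10.42.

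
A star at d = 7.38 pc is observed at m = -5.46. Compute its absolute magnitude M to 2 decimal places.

M = m − 5 log₁₀(d/10 pc) = -5.46 − 5 log₁₀(7.38/10)
  = -5.46 − 5 × -0.132 = -5.46 − -0.66 = -4.80.

-4.80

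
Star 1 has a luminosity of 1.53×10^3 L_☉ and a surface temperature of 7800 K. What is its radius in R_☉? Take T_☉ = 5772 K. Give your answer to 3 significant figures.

R/R_☉ = √(L/L_☉) / (T/T_☉)² = √(1.53×10^3) / (1.351)²
       = 39.12 / 1.826 = 21.42.

21.4 R_☉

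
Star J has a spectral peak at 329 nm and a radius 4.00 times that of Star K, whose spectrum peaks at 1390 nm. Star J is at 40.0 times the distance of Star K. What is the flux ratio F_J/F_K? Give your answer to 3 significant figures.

Wien's law: T_J/T_K = λ_K/λ_J = 1390/329 = 4.225.
L_J/L_K = (R_J/R_K)²(T_J/T_K)⁴ = (4.00)²(4.225)⁴ = 5098.
F_J/F_K = (L_J/L_K)/(d_J/d_K)² = 5098/(40.0)² = 3.186.

3.19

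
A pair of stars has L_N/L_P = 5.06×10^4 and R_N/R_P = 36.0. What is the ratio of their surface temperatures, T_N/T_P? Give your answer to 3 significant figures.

2.50

L ∝ R²T⁴ gives T ∝ (L/R²)^(1/4), so
T_N/T_P = (5.06×10^4 / 36.0²)^(1/4) = (39.04)^(1/4) = 2.500.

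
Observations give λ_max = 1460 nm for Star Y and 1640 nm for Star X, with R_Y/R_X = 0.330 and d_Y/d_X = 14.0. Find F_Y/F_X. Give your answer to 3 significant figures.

Wien's law: T_Y/T_X = λ_X/λ_Y = 1640/1460 = 1.123.
L_Y/L_X = (R_Y/R_X)²(T_Y/T_X)⁴ = (0.330)²(1.123)⁴ = 0.1734.
F_Y/F_X = (L_Y/L_X)/(d_Y/d_X)² = 0.1734/(14.0)² = 8.846×10^-4.

8.85×10^-4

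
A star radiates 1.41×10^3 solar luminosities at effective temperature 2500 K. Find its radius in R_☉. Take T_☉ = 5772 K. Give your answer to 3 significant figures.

200 R_☉

R/R_☉ = √(L/L_☉) / (T/T_☉)² = √(1.41×10^3) / (0.4331)²
       = 37.55 / 0.1876 = 200.2.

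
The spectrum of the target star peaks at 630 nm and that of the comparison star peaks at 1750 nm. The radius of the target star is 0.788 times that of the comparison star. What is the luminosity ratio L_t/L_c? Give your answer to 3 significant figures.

Wien's law gives T ∝ 1/λ_max, so T_t/T_c = λ_c/λ_t = 1750/630 = 2.778.
Then L ∝ R²T⁴ gives L_t/L_c = (0.788)² × (2.778)⁴ = 0.6209 × 59.54 = 36.97.

37.0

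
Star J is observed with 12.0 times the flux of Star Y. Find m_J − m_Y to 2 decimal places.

-2.70

m_J − m_Y = −2.5 log₁₀(F_J/F_Y) = −2.5 log₁₀(12.0) = −2.5 × (1.079) = -2.698.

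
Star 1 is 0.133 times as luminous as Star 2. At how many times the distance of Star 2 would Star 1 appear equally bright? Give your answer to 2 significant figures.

0.36

Equal flux requires L_1/d_1² = L_2/d_2², so d_1/d_2 = √(L_1/L_2)
= √(0.133) = 0.3647.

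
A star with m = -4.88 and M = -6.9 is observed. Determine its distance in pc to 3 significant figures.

25.4 pc

m − M = 5 log₁₀(d/10 pc)
-4.88 − (-6.9) = 2.02 = 5 log₁₀(d/10)
d = 10 × 10^(2.02/5) = 10 × 10^0.404 = 25.35 pc.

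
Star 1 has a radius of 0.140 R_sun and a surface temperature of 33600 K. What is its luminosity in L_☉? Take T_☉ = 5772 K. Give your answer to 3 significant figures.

L/L_☉ = (R/R_☉)² (T/T_☉)⁴ = (0.140)² × (33600/5772)⁴
       = 0.01960 × (5.821)⁴ = 0.01960 × 1148 = 22.51.

22.5 L_☉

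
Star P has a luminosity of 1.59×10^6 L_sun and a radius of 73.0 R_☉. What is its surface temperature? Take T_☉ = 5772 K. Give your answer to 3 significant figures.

T/T_☉ = (L/L_☉)^(1/4) / (R/R_☉)^(1/2)
T = 5772 × (1.59×10^6)^(1/4) / √(73.0) = 5772 × 35.51 / 8.544 = 2.399×10^4 K.

2.40×10^4 K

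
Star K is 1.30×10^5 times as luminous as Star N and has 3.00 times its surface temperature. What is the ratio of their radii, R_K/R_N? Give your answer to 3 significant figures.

L ∝ R²T⁴ gives R ∝ √L / T², so
R_K/R_N = √(1.30×10^5) / (3.00)² = 360.6 / 9.000 = 40.06.

40.1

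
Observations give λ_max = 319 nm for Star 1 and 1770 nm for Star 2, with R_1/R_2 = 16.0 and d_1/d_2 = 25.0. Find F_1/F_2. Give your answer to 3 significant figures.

Wien's law: T_1/T_2 = λ_2/λ_1 = 1770/319 = 5.549.
L_1/L_2 = (R_1/R_2)²(T_1/T_2)⁴ = (16.0)²(5.549)⁴ = 2.426×10^5.
F_1/F_2 = (L_1/L_2)/(d_1/d_2)² = 2.426×10^5/(25.0)² = 388.2.

388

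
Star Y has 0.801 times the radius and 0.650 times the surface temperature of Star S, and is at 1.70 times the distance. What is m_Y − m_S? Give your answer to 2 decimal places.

3.50

L_Y/L_S = (0.801)²(0.650)⁴ = 0.1145.
F_Y/F_S = (L_Y/L_S)/(d_Y/d_S)² = 0.1145/2.890 = 0.03963.
m_Y − m_S = −2.5 log₁₀(0.03963) = 3.50.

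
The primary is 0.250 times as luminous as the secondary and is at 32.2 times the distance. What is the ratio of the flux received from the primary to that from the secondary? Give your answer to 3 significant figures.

F = L/(4πd²), so F_p/F_s = (L_p/L_s) / (d_p/d_s)²
= 0.250 / (32.2)² = 0.250 / 1037 = 2.411×10^-4.

2.41×10^-4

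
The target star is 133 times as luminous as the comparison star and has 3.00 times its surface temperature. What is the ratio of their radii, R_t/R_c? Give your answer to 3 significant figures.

L ∝ R²T⁴ gives R ∝ √L / T², so
R_t/R_c = √(133) / (3.00)² = 11.53 / 9.000 = 1.281.

1.28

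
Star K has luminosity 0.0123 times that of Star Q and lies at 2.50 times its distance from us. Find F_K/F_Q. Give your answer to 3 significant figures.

0.00197

F = L/(4πd²), so F_K/F_Q = (L_K/L_Q) / (d_K/d_Q)²
= 0.0123 / (2.50)² = 0.0123 / 6.250 = 0.001968.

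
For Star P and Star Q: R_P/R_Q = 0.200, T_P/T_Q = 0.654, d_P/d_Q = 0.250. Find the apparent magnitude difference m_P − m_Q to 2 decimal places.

2.33

L_P/L_Q = (0.200)²(0.654)⁴ = 0.007318.
F_P/F_Q = (L_P/L_Q)/(d_P/d_Q)² = 0.007318/0.06250 = 0.1171.
m_P − m_Q = −2.5 log₁₀(0.1171) = 2.33.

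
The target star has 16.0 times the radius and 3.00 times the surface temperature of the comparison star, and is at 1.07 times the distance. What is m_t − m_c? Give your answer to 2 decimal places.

L_t/L_c = (16.0)²(3.00)⁴ = 2.074×10^4.
F_t/F_c = (L_t/L_c)/(d_t/d_c)² = 2.074×10^4/1.145 = 1.811×10^4.
m_t − m_c = −2.5 log₁₀(1.811×10^4) = -10.64.

-10.64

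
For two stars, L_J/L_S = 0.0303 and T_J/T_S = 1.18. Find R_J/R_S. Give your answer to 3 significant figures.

0.125

L ∝ R²T⁴ gives R ∝ √L / T², so
R_J/R_S = √(0.0303) / (1.18)² = 0.1741 / 1.392 = 0.1250.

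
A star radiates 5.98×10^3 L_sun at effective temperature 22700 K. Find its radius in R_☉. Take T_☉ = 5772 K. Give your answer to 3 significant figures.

5.00 R_☉

R/R_☉ = √(L/L_☉) / (T/T_☉)² = √(5.98×10^3) / (3.933)²
       = 77.33 / 15.47 = 5.000.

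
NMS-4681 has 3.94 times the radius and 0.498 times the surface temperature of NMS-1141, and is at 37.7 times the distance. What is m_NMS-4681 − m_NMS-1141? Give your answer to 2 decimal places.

7.93

L_NMS-4681/L_NMS-1141 = (3.94)²(0.498)⁴ = 0.9548.
F_NMS-4681/F_NMS-1141 = (L_NMS-4681/L_NMS-1141)/(d_NMS-4681/d_NMS-1141)² = 0.9548/1421 = 6.718×10^-4.
m_NMS-4681 − m_NMS-1141 = −2.5 log₁₀(6.718×10^-4) = 7.93.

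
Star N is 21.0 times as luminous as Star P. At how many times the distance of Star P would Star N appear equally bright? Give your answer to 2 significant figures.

Equal flux requires L_N/d_N² = L_P/d_P², so d_N/d_P = √(L_N/L_P)
= √(21.0) = 4.583.

4.6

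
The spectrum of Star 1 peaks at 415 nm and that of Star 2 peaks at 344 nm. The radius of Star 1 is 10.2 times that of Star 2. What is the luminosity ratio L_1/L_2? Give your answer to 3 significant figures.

Wien's law gives T ∝ 1/λ_max, so T_1/T_2 = λ_2/λ_1 = 344/415 = 0.8289.
Then L ∝ R²T⁴ gives L_1/L_2 = (10.2)² × (0.8289)⁴ = 104.0 × 0.4721 = 49.12.

49.1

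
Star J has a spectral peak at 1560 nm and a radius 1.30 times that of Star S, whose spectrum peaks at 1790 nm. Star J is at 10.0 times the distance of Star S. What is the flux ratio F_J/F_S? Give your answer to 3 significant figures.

Wien's law: T_J/T_S = λ_S/λ_J = 1790/1560 = 1.147.
L_J/L_S = (R_J/R_S)²(T_J/T_S)⁴ = (1.30)²(1.147)⁴ = 2.930.
F_J/F_S = (L_J/L_S)/(d_J/d_S)² = 2.930/(10.0)² = 0.02930.

0.0293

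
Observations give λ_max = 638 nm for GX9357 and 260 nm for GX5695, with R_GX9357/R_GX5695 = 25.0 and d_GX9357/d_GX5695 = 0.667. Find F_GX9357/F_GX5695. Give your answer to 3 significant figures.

Wien's law: T_GX9357/T_GX5695 = λ_GX5695/λ_GX9357 = 260/638 = 0.4075.
L_GX9357/L_GX5695 = (R_GX9357/R_GX5695)²(T_GX9357/T_GX5695)⁴ = (25.0)²(0.4075)⁴ = 17.24.
F_GX9357/F_GX5695 = (L_GX9357/L_GX5695)/(d_GX9357/d_GX5695)² = 17.24/(0.667)² = 38.75.

38.7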